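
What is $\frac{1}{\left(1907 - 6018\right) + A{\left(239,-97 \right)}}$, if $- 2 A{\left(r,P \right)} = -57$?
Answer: $- \frac{2}{8165} \approx -0.00024495$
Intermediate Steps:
$A{\left(r,P \right)} = \frac{57}{2}$ ($A{\left(r,P \right)} = \left(- \frac{1}{2}\right) \left(-57\right) = \frac{57}{2}$)
$\frac{1}{\left(1907 - 6018\right) + A{\left(239,-97 \right)}} = \frac{1}{\left(1907 - 6018\right) + \frac{57}{2}} = \frac{1}{-4111 + \frac{57}{2}} = \frac{1}{- \frac{8165}{2}} = - \frac{2}{8165}$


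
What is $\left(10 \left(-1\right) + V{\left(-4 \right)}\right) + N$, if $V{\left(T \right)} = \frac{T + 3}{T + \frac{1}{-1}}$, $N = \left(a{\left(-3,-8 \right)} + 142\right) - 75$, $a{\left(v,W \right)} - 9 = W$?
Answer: $\frac{291}{5} \approx 58.2$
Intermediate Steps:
$a{\left(v,W \right)} = 9 + W$
$N = 68$ ($N = \left(\left(9 - 8\right) + 142\right) - 75 = \left(1 + 142\right) - 75 = 143 - 75 = 68$)
$V{\left(T \right)} = \frac{3 + T}{-1 + T}$ ($V{\left(T \right)} = \frac{3 + T}{T - 1} = \frac{3 + T}{-1 + T}$)
$\left(10 \left(-1\right) + V{\left(-4 \right)}\right) + N = \left(10 \left(-1\right) + \frac{3 - 4}{-1 - 4}\right) + 68 = \left(-10 + \frac{1}{-5} \left(-1\right)\right) + 68 = \left(-10 - - \frac{1}{5}\right) + 68 = \left(-10 + \frac{1}{5}\right) + 68 = - \frac{49}{5} + 68 = \frac{291}{5}$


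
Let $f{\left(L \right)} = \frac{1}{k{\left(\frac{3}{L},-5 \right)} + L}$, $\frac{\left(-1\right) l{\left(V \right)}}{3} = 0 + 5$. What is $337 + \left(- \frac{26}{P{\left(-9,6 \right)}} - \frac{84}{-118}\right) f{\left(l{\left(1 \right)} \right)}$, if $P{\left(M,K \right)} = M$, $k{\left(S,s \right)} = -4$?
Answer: $\frac{3398081}{10089} \approx 336.81$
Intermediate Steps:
$l{\left(V \right)} = -15$ ($l{\left(V \right)} = - 3 \left(0 + 5\right) = \left(-3\right) 5 = -15$)
$f{\left(L \right)} = \frac{1}{-4 + L}$
$337 + \left(- \frac{26}{P{\left(-9,6 \right)}} - \frac{84}{-118}\right) f{\left(l{\left(1 \right)} \right)} = 337 + \frac{- \frac{26}{-9} - \frac{84}{-118}}{-4 - 15} = 337 + \frac{\left(-26\right) \left(- \frac{1}{9}\right) - - \frac{42}{59}}{-19} = 337 + \left(\frac{26}{9} + \frac{42}{59}\right) \left(- \frac{1}{19}\right) = 337 + \frac{1912}{531} \left(- \frac{1}{19}\right) = 337 - \frac{1912}{10089} = \frac{3398081}{10089}$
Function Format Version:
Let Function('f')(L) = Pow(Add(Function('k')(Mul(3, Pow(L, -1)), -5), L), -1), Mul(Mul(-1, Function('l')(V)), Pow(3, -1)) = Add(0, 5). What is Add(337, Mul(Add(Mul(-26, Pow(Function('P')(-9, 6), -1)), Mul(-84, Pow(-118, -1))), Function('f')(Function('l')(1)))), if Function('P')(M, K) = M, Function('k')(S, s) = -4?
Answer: Rational(3398081, 10089) ≈ 336.81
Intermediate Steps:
Function('l')(V) = -15 (Function('l')(V) = Mul(-3, Add(0, 5)) = Mul(-3, 5) = -15)
Function('f')(L) = Pow(Add(-4, L), -1)
Add(337, Mul(Add(Mul(-26, Pow(Function('P')(-9, 6), -1)), Mul(-84, Pow(-118, -1))), Function('f')(Function('l')(1)))) = Add(337, Mul(Add(Mul(-26, Pow(-9, -1)), Mul(-84, Pow(-118, -1))), Pow(Add(-4, -15), -1))) = Add(337, Mul(Add(Mul(-26, Rational(-1, 9)), Mul(-84, Rational(-1, 118))), Pow(-19, -1))) = Add(337, Mul(Add(Rational(26, 9), Rational(42, 59)), Rational(-1, 19))) = Add(337, Mul(Rational(1912, 531), Rational(-1, 19))) = Add(337, Rational(-1912, 10089)) = Rational(3398081, 10089)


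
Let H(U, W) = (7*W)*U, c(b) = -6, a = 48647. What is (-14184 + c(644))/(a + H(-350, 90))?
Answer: 1290/15623 ≈ 0.082571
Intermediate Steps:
H(U, W) = 7*U*W
(-14184 + c(644))/(a + H(-350, 90)) = (-14184 - 6)/(48647 + 7*(-350)*90) = -14190/(48647 - 220500) = -14190/(-171853) = -14190*(-1/171853) = 1290/15623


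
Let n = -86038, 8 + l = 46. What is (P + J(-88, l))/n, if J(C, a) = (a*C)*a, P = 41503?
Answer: 85569/86038 ≈ 0.99455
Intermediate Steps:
l = 38 (l = -8 + 46 = 38)
J(C, a) = C*a**2 (J(C, a) = (C*a)*a = C*a**2)
(P + J(-88, l))/n = (41503 - 88*38**2)/(-86038) = (41503 - 88*1444)*(-1/86038) = (41503 - 127072)*(-1/86038) = -85569*(-1/86038) = 85569/86038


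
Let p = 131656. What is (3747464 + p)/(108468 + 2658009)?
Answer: 184720/131737 ≈ 1.4022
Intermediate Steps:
(3747464 + p)/(108468 + 2658009) = (3747464 + 131656)/(108468 + 2658009) = 3879120/2766477 = 3879120*(1/2766477) = 184720/131737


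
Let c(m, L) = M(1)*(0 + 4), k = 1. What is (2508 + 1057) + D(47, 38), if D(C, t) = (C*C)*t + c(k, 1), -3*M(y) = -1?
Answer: 262525/3 ≈ 87508.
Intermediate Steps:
M(y) = 1/3 (M(y) = -1/3*(-1) = 1/3)
c(m, L) = 4/3 (c(m, L) = (0 + 4)/3 = (1/3)*4 = 4/3)
D(C, t) = 4/3 + t*C**2 (D(C, t) = (C*C)*t + 4/3 = C**2*t + 4/3 = t*C**2 + 4/3 = 4/3 + t*C**2)
(2508 + 1057) + D(47, 38) = (2508 + 1057) + (4/3 + 38*47**2) = 3565 + (4/3 + 38*2209) = 3565 + (4/3 + 83942) = 3565 + 251830/3 = 262525/3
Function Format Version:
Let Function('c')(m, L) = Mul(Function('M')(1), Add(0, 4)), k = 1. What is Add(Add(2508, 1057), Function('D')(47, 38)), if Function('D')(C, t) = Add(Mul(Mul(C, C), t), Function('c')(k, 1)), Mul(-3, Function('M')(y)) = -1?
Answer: Rational(262525, 3) ≈ 87508.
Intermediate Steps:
Function('M')(y) = Rational(1, 3) (Function('M')(y) = Mul(Rational(-1, 3), -1) = Rational(1, 3))
Function('c')(m, L) = Rational(4, 3) (Function('c')(m, L) = Mul(Rational(1, 3), Add(0, 4)) = Mul(Rational(1, 3), 4) = Rational(4, 3))
Function('D')(C, t) = Add(Rational(4, 3), Mul(t, Pow(C, 2))) (Function('D')(C, t) = Add(Mul(Mul(C, C), t), Rational(4, 3)) = Add(Mul(Pow(C, 2), t), Rational(4, 3)) = Add(Mul(t, Pow(C, 2)), Rational(4, 3)) = Add(Rational(4, 3), Mul(t, Pow(C, 2))))
Add(Add(2508, 1057), Function('D')(47, 38)) = Add(Add(2508, 1057), Add(Rational(4, 3), Mul(38, Pow(47, 2)))) = Add(3565, Add(Rational(4, 3), Mul(38, 2209))) = Add(3565, Add(Rational(4, 3), 83942)) = Add(3565, Rational(251830, 3)) = Rational(262525, 3)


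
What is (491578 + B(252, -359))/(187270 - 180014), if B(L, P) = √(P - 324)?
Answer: 245789/3628 + I*√683/7256 ≈ 67.748 + 0.0036017*I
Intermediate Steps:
B(L, P) = √(-324 + P)
(491578 + B(252, -359))/(187270 - 180014) = (491578 + √(-324 - 359))/(187270 - 180014) = (491578 + √(-683))/7256 = (491578 + I*√683)*(1/7256) = 245789/3628 + I*√683/7256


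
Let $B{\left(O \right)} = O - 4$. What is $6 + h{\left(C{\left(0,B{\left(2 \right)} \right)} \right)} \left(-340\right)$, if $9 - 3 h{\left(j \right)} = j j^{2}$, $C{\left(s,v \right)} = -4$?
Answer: $- \frac{24802}{3} \approx -8267.3$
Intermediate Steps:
$B{\left(O \right)} = -4 + O$
$h{\left(j \right)} = 3 - \frac{j^{3}}{3}$ ($h{\left(j \right)} = 3 - \frac{j j^{2}}{3} = 3 - \frac{j^{3}}{3}$)
$6 + h{\left(C{\left(0,B{\left(2 \right)} \right)} \right)} \left(-340\right) = 6 + \left(3 - \frac{\left(-4\right)^{3}}{3}\right) \left(-340\right) = 6 + \left(3 - - \frac{64}{3}\right) \left(-340\right) = 6 + \left(3 + \frac{64}{3}\right) \left(-340\right) = 6 + \frac{73}{3} \left(-340\right) = 6 - \frac{24820}{3} = - \frac{24802}{3}$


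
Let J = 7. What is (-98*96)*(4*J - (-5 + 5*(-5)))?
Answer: -545664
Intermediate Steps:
(-98*96)*(4*J - (-5 + 5*(-5))) = (-98*96)*(4*7 - (-5 + 5*(-5))) = -9408*(28 - (-5 - 25)) = -9408*(28 - 1*(-30)) = -9408*(28 + 30) = -9408*58 = -545664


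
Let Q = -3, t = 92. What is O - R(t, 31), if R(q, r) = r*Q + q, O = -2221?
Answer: -2220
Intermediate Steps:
R(q, r) = q - 3*r (R(q, r) = r*(-3) + q = -3*r + q = q - 3*r)
O - R(t, 31) = -2221 - (92 - 3*31) = -2221 - (92 - 93) = -2221 - 1*(-1) = -2221 + 1 = -2220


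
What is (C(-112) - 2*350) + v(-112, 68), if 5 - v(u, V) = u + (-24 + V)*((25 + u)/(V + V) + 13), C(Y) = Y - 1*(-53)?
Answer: -40319/34 ≈ -1185.9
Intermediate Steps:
C(Y) = 53 + Y (C(Y) = Y + 53 = 53 + Y)
v(u, V) = 5 - u - (-24 + V)*(13 + (25 + u)/(2*V)) (v(u, V) = 5 - (u + (-24 + V)*((25 + u)/(V + V) + 13)) = 5 - (u + (-24 + V)*((25 + u)/((2*V)) + 13)) = 5 - (u + (-24 + V)*((25 + u)*(1/(2*V)) + 13)) = 5 - (u + (-24 + V)*((25 + u)/(2*V) + 13)) = 5 - (u + (-24 + V)*(13 + (25 + u)/(2*V))) = 5 + (-u - (-24 + V)*(13 + (25 + u)/(2*V))) = 5 - u - (-24 + V)*(13 + (25 + u)/(2*V)))
(C(-112) - 2*350) + v(-112, 68) = ((53 - 112) - 2*350) + (½)*(600 + 24*(-112) - 1*68*(-609 + 3*(-112) + 26*68))/68 = (-59 - 700) + (½)*(1/68)*(600 - 2688 - 1*68*(-609 - 336 + 1768)) = -759 + (½)*(1/68)*(600 - 2688 - 1*68*823) = -759 + (½)*(1/68)*(600 - 2688 - 55964) = -759 + (½)*(1/68)*(-58052) = -759 - 14513/34 = -40319/34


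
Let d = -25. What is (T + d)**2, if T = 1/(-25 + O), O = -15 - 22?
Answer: 2405601/3844 ≈ 625.81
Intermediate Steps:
O = -37
T = -1/62 (T = 1/(-25 - 37) = 1/(-62) = -1/62 ≈ -0.016129)
(T + d)**2 = (-1/62 - 25)**2 = (-1551/62)**2 = 2405601/3844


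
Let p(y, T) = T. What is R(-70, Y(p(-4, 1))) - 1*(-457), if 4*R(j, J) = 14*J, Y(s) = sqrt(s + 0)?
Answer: 921/2 ≈ 460.50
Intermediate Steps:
Y(s) = sqrt(s)
R(j, J) = 7*J/2 (R(j, J) = (14*J)/4 = 7*J/2)
R(-70, Y(p(-4, 1))) - 1*(-457) = 7*sqrt(1)/2 - 1*(-457) = (7/2)*1 + 457 = 7/2 + 457 = 921/2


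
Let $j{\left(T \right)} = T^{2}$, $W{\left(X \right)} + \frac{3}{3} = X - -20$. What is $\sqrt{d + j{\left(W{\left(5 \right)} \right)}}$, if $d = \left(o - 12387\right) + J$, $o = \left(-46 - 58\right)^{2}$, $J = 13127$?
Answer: $6 \sqrt{337} \approx 110.15$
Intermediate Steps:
$o = 10816$ ($o = \left(-104\right)^{2} = 10816$)
$W{\left(X \right)} = 19 + X$ ($W{\left(X \right)} = -1 + \left(X - -20\right) = -1 + \left(X + 20\right) = -1 + \left(20 + X\right) = 19 + X$)
$d = 11556$ ($d = \left(10816 - 12387\right) + 13127 = -1571 + 13127 = 11556$)
$\sqrt{d + j{\left(W{\left(5 \right)} \right)}} = \sqrt{11556 + \left(19 + 5\right)^{2}} = \sqrt{11556 + 24^{2}} = \sqrt{11556 + 576} = \sqrt{12132} = 6 \sqrt{337}$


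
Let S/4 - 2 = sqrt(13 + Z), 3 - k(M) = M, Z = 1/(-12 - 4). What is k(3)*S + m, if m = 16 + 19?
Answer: 35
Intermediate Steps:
Z = -1/16 (Z = 1/(-16) = -1/16 ≈ -0.062500)
k(M) = 3 - M
S = 8 + 3*sqrt(23) (S = 8 + 4*sqrt(13 - 1/16) = 8 + 4*sqrt(207/16) = 8 + 4*(3*sqrt(23)/4) = 8 + 3*sqrt(23) ≈ 22.387)
m = 35
k(3)*S + m = (3 - 1*3)*(8 + 3*sqrt(23)) + 35 = (3 - 3)*(8 + 3*sqrt(23)) + 35 = 0*(8 + 3*sqrt(23)) + 35 = 0 + 35 = 35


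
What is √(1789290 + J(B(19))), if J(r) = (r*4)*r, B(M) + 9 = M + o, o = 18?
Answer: √1792426 ≈ 1338.8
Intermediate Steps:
B(M) = 9 + M (B(M) = -9 + (M + 18) = -9 + (18 + M) = 9 + M)
J(r) = 4*r² (J(r) = (4*r)*r = 4*r²)
√(1789290 + J(B(19))) = √(1789290 + 4*(9 + 19)²) = √(1789290 + 4*28²) = √(1789290 + 4*784) = √(1789290 + 3136) = √1792426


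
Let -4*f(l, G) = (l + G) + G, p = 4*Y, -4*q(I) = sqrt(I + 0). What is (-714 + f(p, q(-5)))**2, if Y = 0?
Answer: (5712 - I*sqrt(5))**2/64 ≈ 5.098e+5 - 399.14*I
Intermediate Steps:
q(I) = -sqrt(I)/4 (q(I) = -sqrt(I + 0)/4 = -sqrt(I)/4)
p = 0 (p = 4*0 = 0)
f(l, G) = -G/2 - l/4 (f(l, G) = -((l + G) + G)/4 = -((G + l) + G)/4 = -(l + 2*G)/4 = -G/2 - l/4)
(-714 + f(p, q(-5)))**2 = (-714 + (-(-1)*sqrt(-5)/8 - 1/4*0))**2 = (-714 + (-(-1)*I*sqrt(5)/8 + 0))**2 = (-714 + (I*sqrt(5)/8 + 0))**2 = (-714 + I*sqrt(5)/8)**2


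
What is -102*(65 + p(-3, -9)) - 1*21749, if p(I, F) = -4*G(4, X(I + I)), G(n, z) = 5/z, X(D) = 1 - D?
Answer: -196613/7 ≈ -28088.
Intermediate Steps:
p(I, F) = -20/(1 - 2*I) (p(I, F) = -20/(1 - (I + I)) = -20/(1 - 2*I))
-102*(65 + p(-3, -9)) - 1*21749 = -102*(65 + 20/(-1 + 2*(-3))) - 1*21749 = -102*(65 + 20/(-1 - 6)) - 21749 = -102*(65 + 20/(-7)) - 21749 = -102*(65 + 20*(-⅐)) - 21749 = -102*(65 - 20/7) - 21749 = -102*435/7 - 21749 = -44370/7 - 21749 = -196613/7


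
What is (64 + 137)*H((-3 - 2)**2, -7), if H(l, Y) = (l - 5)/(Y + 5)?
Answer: -2010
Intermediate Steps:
H(l, Y) = (-5 + l)/(5 + Y)
(64 + 137)*H((-3 - 2)**2, -7) = (64 + 137)*((-5 + (-3 - 2)**2)/(5 - 7)) = 201*((-5 + (-5)**2)/(-2)) = 201*(-(-5 + 25)/2) = 201*(-1/2*20) = 201*(-10) = -2010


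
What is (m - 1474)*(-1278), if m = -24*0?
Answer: 1883772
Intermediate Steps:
m = 0
(m - 1474)*(-1278) = (0 - 1474)*(-1278) = -1474*(-1278) = 1883772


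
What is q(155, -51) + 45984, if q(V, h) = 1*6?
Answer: 45990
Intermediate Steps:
q(V, h) = 6
q(155, -51) + 45984 = 6 + 45984 = 45990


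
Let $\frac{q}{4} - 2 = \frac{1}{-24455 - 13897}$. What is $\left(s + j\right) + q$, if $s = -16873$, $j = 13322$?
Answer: $- \frac{33970285}{9588} \approx -3543.0$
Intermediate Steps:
$q = \frac{76703}{9588}$ ($q = 8 + \frac{4}{-24455 - 13897} = 8 + \frac{4}{-38352} = 8 + 4 \left(- \frac{1}{38352}\right) = 8 - \frac{1}{9588} = \frac{76703}{9588} \approx 7.9999$)
$\left(s + j\right) + q = \left(-16873 + 13322\right) + \frac{76703}{9588} = -3551 + \frac{76703}{9588} = - \frac{33970285}{9588}$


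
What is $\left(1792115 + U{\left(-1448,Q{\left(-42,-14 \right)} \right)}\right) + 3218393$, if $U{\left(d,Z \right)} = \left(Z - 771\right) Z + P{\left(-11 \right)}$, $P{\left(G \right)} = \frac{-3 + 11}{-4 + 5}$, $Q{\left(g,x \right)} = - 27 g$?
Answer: $5422158$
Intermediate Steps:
$P{\left(G \right)} = 8$ ($P{\left(G \right)} = \frac{8}{1} = 8 \cdot 1 = 8$)
$U{\left(d,Z \right)} = 8 + Z \left(-771 + Z\right)$ ($U{\left(d,Z \right)} = \left(Z - 771\right) Z + 8 = \left(-771 + Z\right) Z + 8 = Z \left(-771 + Z\right) + 8 = 8 + Z \left(-771 + Z\right)$)
$\left(1792115 + U{\left(-1448,Q{\left(-42,-14 \right)} \right)}\right) + 3218393 = \left(1792115 + \left(8 + \left(\left(-27\right) \left(-42\right)\right)^{2} - 771 \left(\left(-27\right) \left(-42\right)\right)\right)\right) + 3218393 = \left(1792115 + \left(8 + 1134^{2} - 874314\right)\right) + 3218393 = \left(1792115 + \left(8 + 1285956 - 874314\right)\right) + 3218393 = \left(1792115 + 411650\right) + 3218393 = 2203765 + 3218393 = 5422158$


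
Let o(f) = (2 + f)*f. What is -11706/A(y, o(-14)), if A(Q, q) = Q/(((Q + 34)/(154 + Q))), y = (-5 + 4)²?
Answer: -81942/31 ≈ -2643.3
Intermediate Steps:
o(f) = f*(2 + f)
y = 1 (y = (-1)² = 1)
A(Q, q) = Q*(154 + Q)/(34 + Q) (A(Q, q) = Q/(((34 + Q)/(154 + Q))) = Q*((154 + Q)/(34 + Q)) = Q*(154 + Q)/(34 + Q))
-11706/A(y, o(-14)) = -11706*(34 + 1)/(154 + 1) = -11706/(1*155/35) = -11706/(1*(1/35)*155) = -11706/31/7 = -11706*7/31 = -81942/31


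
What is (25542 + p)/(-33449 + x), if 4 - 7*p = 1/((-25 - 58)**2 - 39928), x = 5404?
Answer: -5907307123/6486051285 ≈ -0.91077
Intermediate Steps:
p = 132157/231273 (p = 4/7 - 1/(7*((-25 - 58)**2 - 39928)) = 4/7 - 1/(7*((-83)**2 - 39928)) = 4/7 - 1/(7*(6889 - 39928)) = 4/7 - 1/7/(-33039) = 4/7 - 1/7*(-1/33039) = 4/7 + 1/231273 = 132157/231273 ≈ 0.57143)
(25542 + p)/(-33449 + x) = (25542 + 132157/231273)/(-33449 + 5404) = (5907307123/231273)/(-28045) = (5907307123/231273)*(-1/28045) = -5907307123/6486051285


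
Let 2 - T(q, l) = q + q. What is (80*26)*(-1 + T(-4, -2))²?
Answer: 168480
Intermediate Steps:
T(q, l) = 2 - 2*q (T(q, l) = 2 - (q + q) = 2 - 2*q)
(80*26)*(-1 + T(-4, -2))² = (80*26)*(-1 + (2 - 2*(-4)))² = 2080*(-1 + (2 + 8))² = 2080*(-1 + 10)² = 2080*9² = 2080*81 = 168480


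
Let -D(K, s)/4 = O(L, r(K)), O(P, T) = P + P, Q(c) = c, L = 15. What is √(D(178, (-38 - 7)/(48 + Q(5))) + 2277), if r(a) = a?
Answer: √2157 ≈ 46.443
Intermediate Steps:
O(P, T) = 2*P
D(K, s) = -120 (D(K, s) = -8*15 = -4*30 = -120)
√(D(178, (-38 - 7)/(48 + Q(5))) + 2277) = √(-120 + 2277) = √2157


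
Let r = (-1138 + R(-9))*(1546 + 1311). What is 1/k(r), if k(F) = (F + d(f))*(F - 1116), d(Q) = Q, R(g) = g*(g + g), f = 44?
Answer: 1/7778342168624 ≈ 1.2856e-13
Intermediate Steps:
R(g) = 2*g² (R(g) = g*(2*g) = 2*g²)
r = -2788432 (r = (-1138 + 2*(-9)²)*(1546 + 1311) = (-1138 + 2*81)*2857 = (-1138 + 162)*2857 = -976*2857 = -2788432)
k(F) = (-1116 + F)*(44 + F) (k(F) = (F + 44)*(F - 1116) = (44 + F)*(-1116 + F) = (-1116 + F)*(44 + F))
1/k(r) = 1/(-49104 + (-2788432)² - 1072*(-2788432)) = 1/(-49104 + 7775353018624 + 2989199104) = 1/7778342168624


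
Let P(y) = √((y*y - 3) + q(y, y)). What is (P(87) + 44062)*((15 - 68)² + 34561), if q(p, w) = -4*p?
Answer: 1646596940 + 112110*√802 ≈ 1.6498e+9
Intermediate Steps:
P(y) = √(-3 + y² - 4*y) (P(y) = √((y*y - 3) - 4*y) = √((y² - 3) - 4*y) = √((-3 + y²) - 4*y) = √(-3 + y² - 4*y))
(P(87) + 44062)*((15 - 68)² + 34561) = (√(-3 + 87² - 4*87) + 44062)*((15 - 68)² + 34561) = (√(-3 + 7569 - 348) + 44062)*((-53)² + 34561) = (√7218 + 44062)*(2809 + 34561) = (3*√802 + 44062)*37370 = (44062 + 3*√802)*37370 = 1646596940 + 112110*√802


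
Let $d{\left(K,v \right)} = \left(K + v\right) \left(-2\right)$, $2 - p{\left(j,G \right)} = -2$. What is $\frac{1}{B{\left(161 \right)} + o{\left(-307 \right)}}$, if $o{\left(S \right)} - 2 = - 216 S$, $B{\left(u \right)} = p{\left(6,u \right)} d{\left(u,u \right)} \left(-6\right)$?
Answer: $\frac{1}{81770} \approx 1.2229 \cdot 10^{-5}$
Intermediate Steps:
$p{\left(j,G \right)} = 4$ ($p{\left(j,G \right)} = 2 - -2 = 2 + 2 = 4$)
$d{\left(K,v \right)} = - 2 K - 2 v$
$B{\left(u \right)} = 96 u$ ($B{\left(u \right)} = 4 \left(- 2 u - 2 u\right) \left(-6\right) = 4 \left(- 4 u\right) \left(-6\right) = - 16 u \left(-6\right) = 96 u$)
$o{\left(S \right)} = 2 - 216 S$
$\frac{1}{B{\left(161 \right)} + o{\left(-307 \right)}} = \frac{1}{96 \cdot 161 + \left(2 - -66312\right)} = \frac{1}{15456 + \left(2 + 66312\right)} = \frac{1}{15456 + 66314} = \frac{1}{81770}$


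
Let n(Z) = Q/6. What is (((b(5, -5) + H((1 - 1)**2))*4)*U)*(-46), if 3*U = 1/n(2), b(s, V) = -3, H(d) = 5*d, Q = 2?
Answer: 552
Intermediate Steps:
n(Z) = 1/3 (n(Z) = 2/6 = 2*(1/6) = 1/3)
U = 1 (U = 1/(3*(1/3)) = (1/3)*3 = 1)
(((b(5, -5) + H((1 - 1)**2))*4)*U)*(-46) = (((-3 + 5*(1 - 1)**2)*4)*1)*(-46) = (((-3 + 5*0**2)*4)*1)*(-46) = (((-3 + 5*0)*4)*1)*(-46) = (((-3 + 0)*4)*1)*(-46) = (-3*4*1)*(-46) = -12*1*(-46) = -12*(-46) = 552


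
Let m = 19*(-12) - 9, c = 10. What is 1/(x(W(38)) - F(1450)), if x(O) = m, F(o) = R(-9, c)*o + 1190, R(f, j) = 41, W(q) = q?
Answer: -1/60877 ≈ -1.6427e-5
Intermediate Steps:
m = -237 (m = -228 - 9 = -237)
F(o) = 1190 + 41*o (F(o) = 41*o + 1190 = 1190 + 41*o)
x(O) = -237
1/(x(W(38)) - F(1450)) = 1/(-237 - (1190 + 41*1450)) = 1/(-237 - (1190 + 59450)) = 1/(-237 - 1*60640) = 1/(-237 - 60640) = 1/(-60877) = -1/60877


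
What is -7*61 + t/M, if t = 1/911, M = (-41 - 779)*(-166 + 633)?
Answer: -148962511181/348858340 ≈ -427.00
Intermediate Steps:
M = -382940 (M = -820*467 = -382940)
t = 1/911 ≈ 0.0010977
-7*61 + t/M = -7*61 + (1/911)/(-382940) = -427 + (1/911)*(-1/382940) = -427 - 1/348858340 = -148962511181/348858340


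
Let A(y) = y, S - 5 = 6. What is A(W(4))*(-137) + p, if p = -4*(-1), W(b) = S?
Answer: -1503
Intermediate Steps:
S = 11 (S = 5 + 6 = 11)
W(b) = 11
p = 4
A(W(4))*(-137) + p = 11*(-137) + 4 = -1507 + 4 = -1503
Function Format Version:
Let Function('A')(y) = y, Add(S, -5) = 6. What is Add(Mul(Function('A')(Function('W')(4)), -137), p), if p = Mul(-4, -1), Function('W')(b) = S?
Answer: -1503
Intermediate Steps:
S = 11 (S = Add(5, 6) = 11)
Function('W')(b) = 11
p = 4
Add(Mul(Function('A')(Function('W')(4)), -137), p) = Add(Mul(11, -137), 4) = Add(-1507, 4) = -1503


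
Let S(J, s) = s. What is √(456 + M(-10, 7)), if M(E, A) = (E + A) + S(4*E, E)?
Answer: √443 ≈ 21.048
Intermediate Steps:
M(E, A) = A + 2*E (M(E, A) = (E + A) + E = (A + E) + E = A + 2*E)
√(456 + M(-10, 7)) = √(456 + (7 + 2*(-10))) = √(456 + (7 - 20)) = √(456 - 13) = √443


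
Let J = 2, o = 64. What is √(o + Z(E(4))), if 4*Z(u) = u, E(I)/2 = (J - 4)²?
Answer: √66 ≈ 8.1240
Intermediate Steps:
E(I) = 8 (E(I) = 2*(2 - 4)² = 2*(-2)² = 2*4 = 8)
Z(u) = u/4
√(o + Z(E(4))) = √(64 + (¼)*8) = √(64 + 2) = √66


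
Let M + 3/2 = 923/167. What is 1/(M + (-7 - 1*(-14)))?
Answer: 334/3683 ≈ 0.090687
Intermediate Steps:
M = 1345/334 (M = -3/2 + 923/167 = 1345/334 ≈ 4.0269)
1/(M + (-7 - 1*(-14))) = 1/(1345/334 + (-7 - 1*(-14))) = 1/(1345/334 + (-7 + 14)) = 1/(1345/334 + 7) = 1/(3683/334) = 334/3683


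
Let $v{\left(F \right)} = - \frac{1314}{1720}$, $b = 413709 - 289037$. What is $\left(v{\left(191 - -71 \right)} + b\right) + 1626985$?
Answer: $\frac{1506424363}{860} \approx 1.7517 \cdot 10^{6}$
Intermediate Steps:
$b = 124672$ ($b = 413709 - 289037 = 124672$)
$v{\left(F \right)} = - \frac{657}{860}$ ($v{\left(F \right)} = \left(-1314\right) \frac{1}{1720} = - \frac{657}{860}$)
$\left(v{\left(191 - -71 \right)} + b\right) + 1626985 = \left(- \frac{657}{860} + 124672\right) + 1626985 = \frac{107217263}{860} + 1626985 = \frac{1506424363}{860}$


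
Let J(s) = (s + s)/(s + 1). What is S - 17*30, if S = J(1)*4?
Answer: -506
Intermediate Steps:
J(s) = 2*s/(1 + s) (J(s) = (2*s)/(1 + s) = 2*s/(1 + s))
S = 4 (S = (2*1/(1 + 1))*4 = (2*1/2)*4 = (2*1*(1/2))*4 = 1*4 = 4)
S - 17*30 = 4 - 17*30 = 4 - 510 = -506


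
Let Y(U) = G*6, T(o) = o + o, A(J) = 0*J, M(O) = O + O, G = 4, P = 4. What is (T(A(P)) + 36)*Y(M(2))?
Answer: 864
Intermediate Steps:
M(O) = 2*O
A(J) = 0
T(o) = 2*o
Y(U) = 24 (Y(U) = 4*6 = 24)
(T(A(P)) + 36)*Y(M(2)) = (2*0 + 36)*24 = (0 + 36)*24 = 36*24 = 864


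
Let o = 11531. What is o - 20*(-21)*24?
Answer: 21611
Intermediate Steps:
o - 20*(-21)*24 = 11531 - 20*(-21)*24 = 11531 - (-420)*24 = 11531 - 1*(-10080) = 11531 + 10080 = 21611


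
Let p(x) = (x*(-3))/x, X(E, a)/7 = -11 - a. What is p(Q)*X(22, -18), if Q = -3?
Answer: -147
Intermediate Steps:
X(E, a) = -77 - 7*a (X(E, a) = 7*(-11 - a) = -77 - 7*a)
p(x) = -3 (p(x) = (-3*x)/x = -3)
p(Q)*X(22, -18) = -3*(-77 - 7*(-18)) = -3*(-77 + 126) = -3*49 = -147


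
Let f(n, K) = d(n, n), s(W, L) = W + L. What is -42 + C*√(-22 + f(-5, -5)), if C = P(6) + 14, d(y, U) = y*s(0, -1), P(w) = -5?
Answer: -42 + 9*I*√17 ≈ -42.0 + 37.108*I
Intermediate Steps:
s(W, L) = L + W
d(y, U) = -y (d(y, U) = y*(-1 + 0) = y*(-1) = -y)
f(n, K) = -n
C = 9 (C = -5 + 14 = 9)
-42 + C*√(-22 + f(-5, -5)) = -42 + 9*√(-22 - 1*(-5)) = -42 + 9*√(-22 + 5) = -42 + 9*√(-17) = -42 + 9*(I*√17) = -42 + 9*I*√17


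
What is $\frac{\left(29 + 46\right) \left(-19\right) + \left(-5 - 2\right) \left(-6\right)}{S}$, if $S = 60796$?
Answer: $- \frac{1383}{60796} \approx -0.022748$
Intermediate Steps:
$\frac{\left(29 + 46\right) \left(-19\right) + \left(-5 - 2\right) \left(-6\right)}{S} = \frac{\left(29 + 46\right) \left(-19\right) + \left(-5 - 2\right) \left(-6\right)}{60796} = \left(75 \left(-19\right) - -42\right) \frac{1}{60796} = \left(-1425 + 42\right) \frac{1}{60796} = \left(-1383\right) \frac{1}{60796} = - \frac{1383}{60796}$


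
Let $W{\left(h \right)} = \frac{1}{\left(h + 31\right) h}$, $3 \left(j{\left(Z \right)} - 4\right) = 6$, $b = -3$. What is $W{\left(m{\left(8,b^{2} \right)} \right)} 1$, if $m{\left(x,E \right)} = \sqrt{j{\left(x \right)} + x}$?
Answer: $- \frac{1}{947} + \frac{31 \sqrt{14}}{13258} \approx 0.0076928$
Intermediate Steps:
$j{\left(Z \right)} = 6$ ($j{\left(Z \right)} = 4 + \frac{1}{3} \cdot 6 = 4 + 2 = 6$)
$m{\left(x,E \right)} = \sqrt{6 + x}$
$W{\left(h \right)} = \frac{1}{h \left(31 + h\right)}$ ($W{\left(h \right)} = \frac{1}{\left(31 + h\right) h} = \frac{1}{h \left(31 + h\right)}$)
$W{\left(m{\left(8,b^{2} \right)} \right)} 1 = \frac{1}{\sqrt{6 + 8} \left(31 + \sqrt{6 + 8}\right)} 1 = \frac{1}{\sqrt{14} \left(31 + \sqrt{14}\right)} 1 = \frac{\frac{1}{14} \sqrt{14}}{31 + \sqrt{14}} \cdot 1 = \frac{\sqrt{14}}{14 \left(31 + \sqrt{14}\right)} 1 = \frac{\sqrt{14}}{14 \left(31 + \sqrt{14}\right)}$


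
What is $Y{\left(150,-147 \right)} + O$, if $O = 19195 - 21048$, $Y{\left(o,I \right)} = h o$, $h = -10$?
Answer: $-3353$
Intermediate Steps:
$Y{\left(o,I \right)} = - 10 o$
$O = -1853$ ($O = 19195 - 21048 = -1853$)
$Y{\left(150,-147 \right)} + O = \left(-10\right) 150 - 1853 = -1500 - 1853 = -3353$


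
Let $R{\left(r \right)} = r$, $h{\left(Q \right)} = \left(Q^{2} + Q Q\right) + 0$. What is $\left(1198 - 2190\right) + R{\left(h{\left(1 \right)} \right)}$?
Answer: $-990$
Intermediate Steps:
$h{\left(Q \right)} = 2 Q^{2}$ ($h{\left(Q \right)} = \left(Q^{2} + Q^{2}\right) + 0 = 2 Q^{2} + 0 = 2 Q^{2}$)
$\left(1198 - 2190\right) + R{\left(h{\left(1 \right)} \right)} = \left(1198 - 2190\right) + 2 \cdot 1^{2} = -992 + 2 \cdot 1 = -992 + 2 = -990$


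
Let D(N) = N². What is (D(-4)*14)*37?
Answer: 8288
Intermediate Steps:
(D(-4)*14)*37 = ((-4)²*14)*37 = (16*14)*37 = 224*37 = 8288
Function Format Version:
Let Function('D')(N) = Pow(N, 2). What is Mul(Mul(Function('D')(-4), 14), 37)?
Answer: 8288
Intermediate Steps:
Mul(Mul(Function('D')(-4), 14), 37) = Mul(Mul(Pow(-4, 2), 14), 37) = Mul(Mul(16, 14), 37) = Mul(224, 37) = 8288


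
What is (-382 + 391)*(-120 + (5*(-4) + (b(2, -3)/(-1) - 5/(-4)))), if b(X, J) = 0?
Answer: -4995/4 ≈ -1248.8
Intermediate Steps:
(-382 + 391)*(-120 + (5*(-4) + (b(2, -3)/(-1) - 5/(-4)))) = (-382 + 391)*(-120 + (5*(-4) + (0/(-1) - 5/(-4)))) = 9*(-120 + (-20 + (0*(-1) - 5*(-¼)))) = 9*(-120 + (-20 + (0 + 5/4))) = 9*(-120 + (-20 + 5/4)) = 9*(-120 - 75/4) = 9*(-555/4) = -4995/4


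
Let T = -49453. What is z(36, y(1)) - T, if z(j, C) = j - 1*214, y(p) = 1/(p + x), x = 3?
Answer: 49275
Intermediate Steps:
y(p) = 1/(3 + p) (y(p) = 1/(p + 3) = 1/(3 + p))
z(j, C) = -214 + j (z(j, C) = j - 214 = -214 + j)
z(36, y(1)) - T = (-214 + 36) - 1*(-49453) = -178 + 49453 = 49275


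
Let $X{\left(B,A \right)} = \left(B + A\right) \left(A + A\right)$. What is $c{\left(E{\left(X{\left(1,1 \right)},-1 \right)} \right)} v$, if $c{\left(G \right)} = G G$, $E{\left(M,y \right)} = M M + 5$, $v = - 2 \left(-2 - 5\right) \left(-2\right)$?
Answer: $-12348$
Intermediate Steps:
$X{\left(B,A \right)} = 2 A \left(A + B\right)$ ($X{\left(B,A \right)} = \left(A + B\right) 2 A = 2 A \left(A + B\right)$)
$v = -28$ ($v = \left(-2\right) \left(-7\right) \left(-2\right) = 14 \left(-2\right) = -28$)
$E{\left(M,y \right)} = 5 + M^{2}$ ($E{\left(M,y \right)} = M^{2} + 5 = 5 + M^{2}$)
$c{\left(G \right)} = G^{2}$
$c{\left(E{\left(X{\left(1,1 \right)},-1 \right)} \right)} v = \left(5 + \left(2 \cdot 1 \left(1 + 1\right)\right)^{2}\right)^{2} \left(-28\right) = \left(5 + \left(2 \cdot 1 \cdot 2\right)^{2}\right)^{2} \left(-28\right) = \left(5 + 4^{2}\right)^{2} \left(-28\right) = \left(5 + 16\right)^{2} \left(-28\right) = 21^{2} \left(-28\right) = 441 \left(-28\right) = -12348$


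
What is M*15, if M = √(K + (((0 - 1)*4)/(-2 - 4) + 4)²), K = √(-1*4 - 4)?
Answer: 5*√(196 + 18*I*√2) ≈ 70.147 + 4.5362*I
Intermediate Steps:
K = 2*I*√2 (K = √(-4 - 4) = √(-8) = 2*I*√2 ≈ 2.8284*I)
M = √(196/9 + 2*I*√2) (M = √(2*I*√2 + (((0 - 1)*4)/(-2 - 4) + 4)²) = √(2*I*√2 + (-1*4/(-6) + 4)²) = √(2*I*√2 + (-4*(-⅙) + 4)²) = √(2*I*√2 + (⅔ + 4)²) = √(2*I*√2 + (14/3)²) = √(2*I*√2 + 196/9) = √(196/9 + 2*I*√2) ≈ 4.6765 + 0.30241*I)
M*15 = (√(196 + 18*I*√2)/3)*15 = 5*√(196 + 18*I*√2)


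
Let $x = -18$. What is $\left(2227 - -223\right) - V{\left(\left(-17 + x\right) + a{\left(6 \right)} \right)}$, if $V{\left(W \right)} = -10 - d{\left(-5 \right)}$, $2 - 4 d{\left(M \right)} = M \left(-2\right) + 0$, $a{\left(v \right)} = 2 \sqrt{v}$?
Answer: $2458$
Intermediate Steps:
$d{\left(M \right)} = \frac{1}{2} + \frac{M}{2}$ ($d{\left(M \right)} = \frac{1}{2} - \frac{M \left(-2\right) + 0}{4} = \frac{1}{2} - \frac{- 2 M + 0}{4} = \frac{1}{2} - \frac{\left(-2\right) M}{4} = \frac{1}{2} + \frac{M}{2}$)
$V{\left(W \right)} = -8$ ($V{\left(W \right)} = -10 - \left(\frac{1}{2} + \frac{1}{2} \left(-5\right)\right) = -10 - \left(\frac{1}{2} - \frac{5}{2}\right) = -10 - -2 = -10 + 2 = -8$)
$\left(2227 - -223\right) - V{\left(\left(-17 + x\right) + a{\left(6 \right)} \right)} = \left(2227 - -223\right) - -8 = \left(2227 + 223\right) + 8 = 2450 + 8 = 2458$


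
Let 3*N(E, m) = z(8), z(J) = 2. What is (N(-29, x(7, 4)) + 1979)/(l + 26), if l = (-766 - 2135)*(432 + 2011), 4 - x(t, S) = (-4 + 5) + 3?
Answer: -5939/21261351 ≈ -0.00027933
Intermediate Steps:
x(t, S) = 0 (x(t, S) = 4 - ((-4 + 5) + 3) = 4 - (1 + 3) = 4 - 1*4 = 4 - 4 = 0)
N(E, m) = ⅔ (N(E, m) = (⅓)*2 = ⅔)
l = -7087143 (l = -2901*2443 = -7087143)
(N(-29, x(7, 4)) + 1979)/(l + 26) = (⅔ + 1979)/(-7087143 + 26) = (5939/3)/(-7087117) = (5939/3)*(-1/7087117) = -5939/21261351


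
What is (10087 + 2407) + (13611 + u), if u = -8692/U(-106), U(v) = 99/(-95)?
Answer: 3410135/99 ≈ 34446.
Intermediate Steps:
U(v) = -99/95 (U(v) = 99*(-1/95) = -99/95)
u = 825740/99 (u = -8692/(-99/95) = -8692*(-95/99) = 825740/99 ≈ 8340.8)
(10087 + 2407) + (13611 + u) = (10087 + 2407) + (13611 + 825740/99) = 12494 + 2173229/99 = 3410135/99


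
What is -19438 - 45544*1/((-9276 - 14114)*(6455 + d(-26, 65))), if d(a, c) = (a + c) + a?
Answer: -367588416277/18910815 ≈ -19438.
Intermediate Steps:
d(a, c) = c + 2*a
-19438 - 45544*1/((-9276 - 14114)*(6455 + d(-26, 65))) = -19438 - 45544*1/((-9276 - 14114)*(6455 + (65 + 2*(-26)))) = -19438 - 45544*(-1/(23390*(6455 + (65 - 52)))) = -19438 - 45544*(-1/(23390*(6455 + 13))) = -19438 - 45544/(6468*(-23390)) = -19438 - 45544/(-151286520) = -19438 - 45544*(-1/151286520) = -19438 + 5693/18910815 = -367588416277/18910815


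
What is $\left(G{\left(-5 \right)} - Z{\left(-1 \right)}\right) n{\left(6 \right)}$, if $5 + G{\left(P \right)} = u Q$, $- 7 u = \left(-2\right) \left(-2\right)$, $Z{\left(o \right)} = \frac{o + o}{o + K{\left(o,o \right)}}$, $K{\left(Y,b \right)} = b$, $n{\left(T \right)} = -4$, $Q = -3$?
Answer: $\frac{120}{7} \approx 17.143$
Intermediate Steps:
$Z{\left(o \right)} = 1$ ($Z{\left(o \right)} = \frac{o + o}{o + o} = \frac{2 o}{2 o} = 2 o \frac{1}{2 o} = 1$)
$u = - \frac{4}{7}$ ($u = - \frac{\left(-2\right) \left(-2\right)}{7} = \left(- \frac{1}{7}\right) 4 = - \frac{4}{7} \approx -0.57143$)
$G{\left(P \right)} = - \frac{23}{7}$ ($G{\left(P \right)} = -5 - - \frac{12}{7} = -5 + \frac{12}{7} = - \frac{23}{7}$)
$\left(G{\left(-5 \right)} - Z{\left(-1 \right)}\right) n{\left(6 \right)} = \left(- \frac{23}{7} - 1\right) \left(-4\right) = \left(- \frac{30}{7}\right) \left(-4\right) = \frac{120}{7}$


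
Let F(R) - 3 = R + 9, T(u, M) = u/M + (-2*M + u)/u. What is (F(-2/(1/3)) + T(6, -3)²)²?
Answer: 36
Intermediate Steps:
T(u, M) = u/M + (u - 2*M)/u
F(R) = 12 + R (F(R) = 3 + (R + 9) = 3 + (9 + R) = 12 + R)
(F(-2/(1/3)) + T(6, -3)²)² = ((12 - 2/(1/3)) + (1 + 6/(-3) - 2*(-3)/6)²)² = ((12 - 2/(1*(⅓))) + (1 + 6*(-⅓) - 2*(-3)*⅙)²)² = ((12 - 2/⅓) + (1 - 2 + 1)²)² = ((12 - 2*3) + 0²)² = ((12 - 6) + 0)² = (6 + 0)² = 6² = 36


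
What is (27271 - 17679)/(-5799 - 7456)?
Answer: -872/1205 ≈ -0.72365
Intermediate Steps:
(27271 - 17679)/(-5799 - 7456) = 9592/(-13255) = 9592*(-1/13255) = -872/1205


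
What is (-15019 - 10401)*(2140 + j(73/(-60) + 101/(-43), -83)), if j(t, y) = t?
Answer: -7005753271/129 ≈ -5.4308e+7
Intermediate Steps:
(-15019 - 10401)*(2140 + j(73/(-60) + 101/(-43), -83)) = (-15019 - 10401)*(2140 + (73/(-60) + 101/(-43))) = -25420*(2140 + (73*(-1/60) + 101*(-1/43))) = -25420*(2140 + (-73/60 - 101/43)) = -25420*(2140 - 9199/2580) = -25420*5512001/2580 = -7005753271/129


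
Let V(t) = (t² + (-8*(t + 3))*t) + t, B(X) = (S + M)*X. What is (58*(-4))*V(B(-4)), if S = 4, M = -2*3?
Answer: 146624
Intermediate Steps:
M = -6
B(X) = -2*X (B(X) = (4 - 6)*X = -2*X)
V(t) = t + t² + t*(-24 - 8*t) (V(t) = (t² + (-8*(3 + t))*t) + t = (t² + (-24 - 8*t)*t) + t = (t² + t*(-24 - 8*t)) + t = t + t² + t*(-24 - 8*t))
(58*(-4))*V(B(-4)) = (58*(-4))*(-(-2*(-4))*(23 + 7*(-2*(-4)))) = -(-232)*8*(23 + 7*8) = -(-232)*8*(23 + 56) = -(-232)*8*79 = -232*(-632) = 146624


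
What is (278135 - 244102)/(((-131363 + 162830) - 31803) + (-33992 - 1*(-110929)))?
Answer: 34033/76601 ≈ 0.44429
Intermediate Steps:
(278135 - 244102)/(((-131363 + 162830) - 31803) + (-33992 - 1*(-110929))) = 34033/((31467 - 31803) + (-33992 + 110929)) = 34033/(-336 + 76937) = 34033/76601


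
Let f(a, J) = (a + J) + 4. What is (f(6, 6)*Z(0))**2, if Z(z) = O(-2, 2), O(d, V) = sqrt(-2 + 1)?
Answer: -256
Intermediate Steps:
f(a, J) = 4 + J + a (f(a, J) = (J + a) + 4 = 4 + J + a)
O(d, V) = I (O(d, V) = sqrt(-1) = I)
Z(z) = I
(f(6, 6)*Z(0))**2 = ((4 + 6 + 6)*I)**2 = (16*I)**2 = -256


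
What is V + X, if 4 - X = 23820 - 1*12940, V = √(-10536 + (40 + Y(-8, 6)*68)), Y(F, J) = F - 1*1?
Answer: -10876 + 2*I*√2777 ≈ -10876.0 + 105.39*I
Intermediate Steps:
Y(F, J) = -1 + F (Y(F, J) = F - 1 = -1 + F)
V = 2*I*√2777 (V = √(-10536 + (40 + (-1 - 8)*68)) = √(-10536 + (40 - 9*68)) = √(-10536 + (40 - 612)) = √(-10536 - 572) = √(-11108) = 2*I*√2777 ≈ 105.39*I)
X = -10876 (X = 4 - (23820 - 1*12940) = 4 - (23820 - 12940) = 4 - 1*10880 = 4 - 10880 = -10876)
V + X = 2*I*√2777 - 10876 = -10876 + 2*I*√2777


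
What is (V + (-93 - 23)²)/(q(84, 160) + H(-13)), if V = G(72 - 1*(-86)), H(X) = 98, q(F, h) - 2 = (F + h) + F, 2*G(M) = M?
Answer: 13535/428 ≈ 31.624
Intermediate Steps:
G(M) = M/2
q(F, h) = 2 + h + 2*F (q(F, h) = 2 + ((F + h) + F) = 2 + (h + 2*F) = 2 + h + 2*F)
V = 79 (V = (72 - 1*(-86))/2 = (72 + 86)/2 = (½)*158 = 79)
(V + (-93 - 23)²)/(q(84, 160) + H(-13)) = (79 + (-93 - 23)²)/((2 + 160 + 2*84) + 98) = (79 + (-116)²)/((2 + 160 + 168) + 98) = (79 + 13456)/(330 + 98) = 13535/428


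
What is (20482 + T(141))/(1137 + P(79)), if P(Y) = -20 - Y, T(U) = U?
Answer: 20623/1038 ≈ 19.868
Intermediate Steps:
(20482 + T(141))/(1137 + P(79)) = (20482 + 141)/(1137 + (-20 - 1*79)) = 20623/(1137 + (-20 - 79)) = 20623/(1137 - 99) = 20623/1038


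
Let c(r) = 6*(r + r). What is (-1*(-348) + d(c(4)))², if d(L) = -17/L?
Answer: 278455969/2304 ≈ 1.2086e+5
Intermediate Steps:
c(r) = 12*r (c(r) = 6*(2*r) = 12*r)
(-1*(-348) + d(c(4)))² = (-1*(-348) - 17/(12*4))² = (348 - 17/48)² = (16687/48)² = 278455969/2304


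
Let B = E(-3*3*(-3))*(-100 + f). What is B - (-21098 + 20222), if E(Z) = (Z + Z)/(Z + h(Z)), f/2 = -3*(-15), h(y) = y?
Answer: 866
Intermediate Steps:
f = 90 (f = 2*(-3*(-15)) = 2*45 = 90)
E(Z) = 1 (E(Z) = (Z + Z)/(Z + Z) = (2*Z)/((2*Z)) = (2*Z)*(1/(2*Z)) = 1)
B = -10 (B = 1*(-100 + 90) = 1*(-10) = -10)
B - (-21098 + 20222) = -10 - (-21098 + 20222) = -10 - 1*(-876) = -10 + 876 = 866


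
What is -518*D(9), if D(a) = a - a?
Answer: 0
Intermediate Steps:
D(a) = 0
-518*D(9) = -518*0 = 0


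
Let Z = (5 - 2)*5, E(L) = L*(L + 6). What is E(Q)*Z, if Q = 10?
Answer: 2400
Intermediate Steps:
E(L) = L*(6 + L)
Z = 15 (Z = 3*5 = 15)
E(Q)*Z = (10*(6 + 10))*15 = (10*16)*15 = 160*15 = 2400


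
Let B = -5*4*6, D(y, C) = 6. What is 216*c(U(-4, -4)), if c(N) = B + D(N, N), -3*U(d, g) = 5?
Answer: -24624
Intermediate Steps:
U(d, g) = -5/3 (U(d, g) = -⅓*5 = -5/3)
B = -120 (B = -20*6 = -120)
c(N) = -114 (c(N) = -120 + 6 = -114)
216*c(U(-4, -4)) = 216*(-114) = -24624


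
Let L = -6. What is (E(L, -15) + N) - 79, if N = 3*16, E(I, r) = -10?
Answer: -41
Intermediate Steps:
N = 48
(E(L, -15) + N) - 79 = (-10 + 48) - 79 = 38 - 79 = -41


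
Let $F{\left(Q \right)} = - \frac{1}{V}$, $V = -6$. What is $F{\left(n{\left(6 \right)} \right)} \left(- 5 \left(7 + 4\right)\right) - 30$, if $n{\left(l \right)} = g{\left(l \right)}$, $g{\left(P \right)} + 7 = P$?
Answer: $- \frac{235}{6} \approx -39.167$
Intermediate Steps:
$g{\left(P \right)} = -7 + P$
$n{\left(l \right)} = -7 + l$
$F{\left(Q \right)} = \frac{1}{6}$ ($F{\left(Q \right)} = - \frac{1}{-6} = \left(-1\right) \left(- \frac{1}{6}\right) = \frac{1}{6}$)
$F{\left(n{\left(6 \right)} \right)} \left(- 5 \left(7 + 4\right)\right) - 30 = \frac{\left(-5\right) \left(7 + 4\right)}{6} - 30 = \frac{\left(-5\right) 11}{6} - 30 = \frac{1}{6} \left(-55\right) - 30 = - \frac{55}{6} - 30 = - \frac{235}{6}$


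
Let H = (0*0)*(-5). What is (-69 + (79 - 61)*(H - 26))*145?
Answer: -77865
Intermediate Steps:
H = 0 (H = 0*(-5) = 0)
(-69 + (79 - 61)*(H - 26))*145 = (-69 + (79 - 61)*(0 - 26))*145 = (-69 + 18*(-26))*145 = (-69 - 468)*145 = -537*145 = -77865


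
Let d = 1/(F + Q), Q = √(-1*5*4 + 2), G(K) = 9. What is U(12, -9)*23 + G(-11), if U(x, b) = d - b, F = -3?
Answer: 1921/9 - 23*I*√2/9 ≈ 213.44 - 3.6141*I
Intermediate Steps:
Q = 3*I*√2 (Q = √(-5*4 + 2) = √(-20 + 2) = √(-18) = 3*I*√2 ≈ 4.2426*I)
d = 1/(-3 + 3*I*√2) ≈ -0.11111 - 0.15713*I
U(x, b) = -⅑ - b - I*√2/9 (U(x, b) = (-⅑ - I*√2/9) - b = -⅑ - b - I*√2/9)
U(12, -9)*23 + G(-11) = (-⅑ - 1*(-9) - I*√2/9)*23 + 9 = (-⅑ + 9 - I*√2/9)*23 + 9 = (80/9 - I*√2/9)*23 + 9 = (1840/9 - 23*I*√2/9) + 9 = 1921/9 - 23*I*√2/9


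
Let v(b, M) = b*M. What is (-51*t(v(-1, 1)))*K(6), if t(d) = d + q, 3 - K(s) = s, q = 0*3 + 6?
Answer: 765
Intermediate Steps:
q = 6 (q = 0 + 6 = 6)
K(s) = 3 - s
v(b, M) = M*b
t(d) = 6 + d (t(d) = d + 6 = 6 + d)
(-51*t(v(-1, 1)))*K(6) = (-51*(6 + 1*(-1)))*(3 - 1*6) = (-51*(6 - 1))*(3 - 6) = -51*5*(-3) = -255*(-3) = 765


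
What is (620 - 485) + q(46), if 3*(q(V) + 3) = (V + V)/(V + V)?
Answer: 397/3 ≈ 132.33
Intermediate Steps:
q(V) = -8/3 (q(V) = -3 + ((V + V)/(V + V))/3 = -3 + ((2*V)/((2*V)))/3 = -3 + ((2*V)*(1/(2*V)))/3 = -3 + (⅓)*1 = -3 + ⅓ = -8/3)
(620 - 485) + q(46) = (620 - 485) - 8/3 = 135 - 8/3 = 397/3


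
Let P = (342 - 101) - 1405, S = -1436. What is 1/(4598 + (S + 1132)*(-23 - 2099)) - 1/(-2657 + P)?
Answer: 653507/2482450206 ≈ 0.00026325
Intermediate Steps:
P = -1164 (P = 241 - 1405 = -1164)
1/(4598 + (S + 1132)*(-23 - 2099)) - 1/(-2657 + P) = 1/(4598 + (-1436 + 1132)*(-23 - 2099)) - 1/(-2657 - 1164) = 1/(4598 - 304*(-2122)) - 1/(-3821) = 1/(4598 + 645088) - 1*(-1/3821) = 1/649686 + 1/3821 = 653507/2482450206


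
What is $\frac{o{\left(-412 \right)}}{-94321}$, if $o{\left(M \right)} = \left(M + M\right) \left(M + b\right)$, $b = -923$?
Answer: $- \frac{1100040}{94321} \approx -11.663$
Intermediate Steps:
$o{\left(M \right)} = 2 M \left(-923 + M\right)$ ($o{\left(M \right)} = \left(M + M\right) \left(M - 923\right) = 2 M \left(-923 + M\right)$)
$\frac{o{\left(-412 \right)}}{-94321} = \frac{2 \left(-412\right) \left(-923 - 412\right)}{-94321} = 2 \left(-412\right) \left(-1335\right) \left(- \frac{1}{94321}\right) = 1100040 \left(- \frac{1}{94321}\right) = - \frac{1100040}{94321}$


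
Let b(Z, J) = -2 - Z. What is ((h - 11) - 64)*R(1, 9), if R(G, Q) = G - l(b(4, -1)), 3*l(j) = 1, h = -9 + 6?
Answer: -52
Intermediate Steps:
h = -3
l(j) = ⅓ (l(j) = (⅓)*1 = ⅓)
R(G, Q) = -⅓ + G (R(G, Q) = G - 1*⅓ = G - ⅓ = -⅓ + G)
((h - 11) - 64)*R(1, 9) = ((-3 - 11) - 64)*(-⅓ + 1) = (-14 - 64)*(⅔) = -78*⅔ = -52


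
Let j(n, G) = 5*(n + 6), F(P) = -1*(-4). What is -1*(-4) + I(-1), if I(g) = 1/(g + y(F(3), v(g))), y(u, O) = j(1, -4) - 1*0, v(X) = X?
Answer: 137/34 ≈ 4.0294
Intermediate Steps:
F(P) = 4
j(n, G) = 30 + 5*n (j(n, G) = 5*(6 + n) = 30 + 5*n)
y(u, O) = 35 (y(u, O) = (30 + 5*1) - 1*0 = (30 + 5) + 0 = 35 + 0 = 35)
I(g) = 1/(35 + g) (I(g) = 1/(g + 35) = 1/(35 + g))
-1*(-4) + I(-1) = -1*(-4) + 1/(35 - 1) = 4 + 1/34 = 137/34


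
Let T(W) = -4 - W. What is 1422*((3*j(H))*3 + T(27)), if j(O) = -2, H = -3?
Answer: -69678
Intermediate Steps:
1422*((3*j(H))*3 + T(27)) = 1422*((3*(-2))*3 + (-4 - 1*27)) = 1422*(-6*3 + (-4 - 27)) = 1422*(-18 - 31) = 1422*(-49) = -69678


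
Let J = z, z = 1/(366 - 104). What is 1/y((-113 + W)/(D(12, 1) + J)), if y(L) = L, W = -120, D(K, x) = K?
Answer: -3145/61046 ≈ -0.051518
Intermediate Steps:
z = 1/262 ≈ 0.0038168
J = 1/262 ≈ 0.0038168
1/y((-113 + W)/(D(12, 1) + J)) = 1/((-113 - 120)/(12 + 1/262)) = 1/(-233/3145/262) = 1/(-233*262/3145) = 1/(-61046/3145) = -3145/61046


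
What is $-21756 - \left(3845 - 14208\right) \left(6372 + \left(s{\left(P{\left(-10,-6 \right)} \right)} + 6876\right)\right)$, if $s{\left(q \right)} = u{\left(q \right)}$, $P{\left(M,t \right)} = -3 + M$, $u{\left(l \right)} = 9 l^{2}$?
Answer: $153029391$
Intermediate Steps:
$s{\left(q \right)} = 9 q^{2}$
$-21756 - \left(3845 - 14208\right) \left(6372 + \left(s{\left(P{\left(-10,-6 \right)} \right)} + 6876\right)\right) = -21756 - \left(3845 - 14208\right) \left(6372 + \left(9 \left(-3 - 10\right)^{2} + 6876\right)\right) = -21756 - - 10363 \left(6372 + \left(9 \left(-13\right)^{2} + 6876\right)\right) = -21756 - - 10363 \left(6372 + \left(9 \cdot 169 + 6876\right)\right) = -21756 - - 10363 \left(6372 + \left(1521 + 6876\right)\right) = -21756 - - 10363 \left(6372 + 8397\right) = -21756 - \left(-10363\right) 14769 = -21756 - -153051147 = -21756 + 153051147 = 153029391$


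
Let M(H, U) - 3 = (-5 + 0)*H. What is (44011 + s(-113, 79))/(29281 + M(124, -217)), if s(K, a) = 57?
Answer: 11017/7166 ≈ 1.5374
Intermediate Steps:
M(H, U) = 3 - 5*H (M(H, U) = 3 + (-5 + 0)*H = 3 - 5*H)
(44011 + s(-113, 79))/(29281 + M(124, -217)) = (44011 + 57)/(29281 + (3 - 5*124)) = 44068/(29281 + (3 - 620)) = 44068/(29281 - 617) = 44068/28664 = 44068*(1/28664) = 11017/7166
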